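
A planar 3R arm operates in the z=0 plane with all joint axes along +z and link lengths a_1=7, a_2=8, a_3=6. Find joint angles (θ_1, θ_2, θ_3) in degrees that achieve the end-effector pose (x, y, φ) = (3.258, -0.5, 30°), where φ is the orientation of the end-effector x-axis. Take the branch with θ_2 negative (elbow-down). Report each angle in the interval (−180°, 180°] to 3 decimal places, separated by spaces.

-30.005 -149.999 -149.996

wrist centre = target − a_3·(cos φ, sin φ) = (-1.9382, -3.5000)
cos θ_2 = (16.0064−7²−8²)/(2·7·8) = -0.8660; θ_2 = -149.9987° (elbow-down)
β = atan2(-3.5000,-1.9382) = -118.9758°; ψ = atan2(-4.0002,0.0719) = -88.9704°
θ_1 = β − ψ = -30.0054°
θ_3 = φ − θ_1 − θ_2 = -149.9959° (wrapped to (-180°,180°])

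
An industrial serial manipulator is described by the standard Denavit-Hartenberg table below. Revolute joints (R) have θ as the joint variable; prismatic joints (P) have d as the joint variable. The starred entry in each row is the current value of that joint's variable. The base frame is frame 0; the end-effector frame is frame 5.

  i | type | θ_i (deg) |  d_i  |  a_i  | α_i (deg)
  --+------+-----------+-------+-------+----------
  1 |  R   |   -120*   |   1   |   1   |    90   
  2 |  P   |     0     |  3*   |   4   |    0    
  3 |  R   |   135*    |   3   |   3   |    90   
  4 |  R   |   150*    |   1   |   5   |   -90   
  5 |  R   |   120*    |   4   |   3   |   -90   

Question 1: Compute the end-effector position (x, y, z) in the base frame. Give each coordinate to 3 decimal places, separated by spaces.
-6.365 -2.452 -1.566

after link 1: o_1 = (-0.5000, -0.8660, 1.0000)
after link 2: o_2 = (-5.0981, -2.8301, 1.0000)
after link 3: o_3 = (-6.6355, 0.5070, 3.1213)
after link 4: o_4 = (-10.6850, -1.5070, 0.7666)
after link 5: o_5 = (-6.3648, -2.4523, -1.5662)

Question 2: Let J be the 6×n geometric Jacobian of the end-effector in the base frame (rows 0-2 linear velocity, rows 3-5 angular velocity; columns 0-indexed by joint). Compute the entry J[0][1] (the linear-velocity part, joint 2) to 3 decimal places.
prismatic axis z_1 = (-0.8660,0.5000,0.0000)
J_v[:, 1] = z_1; J_ω[:, 1] = (0,0,0)
entry J[0][1] = -0.8660

-0.866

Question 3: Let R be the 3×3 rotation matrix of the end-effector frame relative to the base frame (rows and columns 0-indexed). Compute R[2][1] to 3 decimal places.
End-effector y-axis (col 1 of R) = (-0.5732,0.7392,0.3536)
R[2][1] = 0.3536

0.354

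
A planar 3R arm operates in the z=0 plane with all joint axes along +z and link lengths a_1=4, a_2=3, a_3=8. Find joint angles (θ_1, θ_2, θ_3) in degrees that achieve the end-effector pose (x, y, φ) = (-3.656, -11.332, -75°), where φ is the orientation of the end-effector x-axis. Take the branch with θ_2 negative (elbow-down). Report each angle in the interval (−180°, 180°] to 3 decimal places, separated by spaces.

-135.007 -29.991 89.998

wrist centre = target − a_3·(cos φ, sin φ) = (-5.7266, -3.6046)
cos θ_2 = (45.7865−4²−3²)/(2·4·3) = 0.8661; θ_2 = -29.9910° (elbow-down)
β = atan2(-3.6046,-5.7266) = -147.8115°; ψ = atan2(-1.4996,6.5983) = -12.8041°
θ_1 = β − ψ = -135.0075°
θ_3 = φ − θ_1 − θ_2 = 89.9985° (wrapped to (-180°,180°])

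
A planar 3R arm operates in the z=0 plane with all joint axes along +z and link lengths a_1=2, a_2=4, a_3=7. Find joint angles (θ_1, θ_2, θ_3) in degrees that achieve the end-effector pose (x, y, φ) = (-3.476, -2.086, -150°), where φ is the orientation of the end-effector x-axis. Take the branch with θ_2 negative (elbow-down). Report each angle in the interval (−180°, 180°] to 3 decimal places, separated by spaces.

wrist centre = target − a_3·(cos φ, sin φ) = (2.5862, 1.4140)
cos θ_2 = (8.6877−2²−4²)/(2·2·4) = -0.7070; θ_2 = -134.9928° (elbow-down)
β = atan2(1.4140,2.5862) = 28.6678°; ψ = atan2(-2.8288,-0.8281) = -106.3164°
θ_1 = β − ψ = 134.9841°
θ_3 = φ − θ_1 − θ_2 = -149.9913° (wrapped to (-180°,180°])

134.984 -134.993 -149.991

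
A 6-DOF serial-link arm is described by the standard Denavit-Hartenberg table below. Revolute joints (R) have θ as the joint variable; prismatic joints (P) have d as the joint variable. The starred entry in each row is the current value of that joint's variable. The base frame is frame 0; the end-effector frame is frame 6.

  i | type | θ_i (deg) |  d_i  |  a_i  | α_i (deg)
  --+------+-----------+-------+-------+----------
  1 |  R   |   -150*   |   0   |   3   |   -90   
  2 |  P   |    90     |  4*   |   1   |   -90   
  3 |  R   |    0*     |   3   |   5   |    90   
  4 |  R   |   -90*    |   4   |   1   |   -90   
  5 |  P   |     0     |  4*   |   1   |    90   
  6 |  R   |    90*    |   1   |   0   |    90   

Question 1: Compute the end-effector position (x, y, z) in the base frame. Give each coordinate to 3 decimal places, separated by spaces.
2.768 -8.794 -10.000

after link 1: o_1 = (-2.5981, -1.5000, 0.0000)
after link 2: o_2 = (-0.5981, -4.9641, -1.0000)
after link 3: o_3 = (2.0000, -3.4641, -6.0000)
after link 4: o_4 = (3.1340, -7.4282, -6.0000)
after link 5: o_5 = (2.2679, -7.9282, -10.0000)
after link 6: o_6 = (2.7679, -8.7942, -10.0000)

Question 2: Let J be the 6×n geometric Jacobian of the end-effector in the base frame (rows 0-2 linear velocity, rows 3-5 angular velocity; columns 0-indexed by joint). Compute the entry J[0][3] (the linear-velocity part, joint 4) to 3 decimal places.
axis z_3 = (0.5000,-0.8660,0.0000); lever o_n−o_3 = (0.7679,-5.3301,-4.0000)
cross product → J_v[:, 3] = (3.4641,2.0000,-2.0000)
J_ω[:, 3] = z_3
entry J[0][3] = 3.4641

3.464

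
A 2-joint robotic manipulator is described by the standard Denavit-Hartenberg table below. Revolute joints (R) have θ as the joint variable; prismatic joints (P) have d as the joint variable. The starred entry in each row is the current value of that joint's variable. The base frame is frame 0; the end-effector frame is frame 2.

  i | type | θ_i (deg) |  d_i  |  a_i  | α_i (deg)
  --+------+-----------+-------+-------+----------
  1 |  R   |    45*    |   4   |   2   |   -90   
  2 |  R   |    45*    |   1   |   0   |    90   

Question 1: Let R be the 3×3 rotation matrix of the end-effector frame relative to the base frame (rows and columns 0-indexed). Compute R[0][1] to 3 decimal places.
-0.707

End-effector y-axis (col 1 of R) = (-0.7071,0.7071,0.0000)
R[0][1] = -0.7071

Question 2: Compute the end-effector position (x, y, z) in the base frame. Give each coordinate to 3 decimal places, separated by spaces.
after link 1: o_1 = (1.4142, 1.4142, 4.0000)
after link 2: o_2 = (0.7071, 2.1213, 4.0000)

0.707 2.121 4.000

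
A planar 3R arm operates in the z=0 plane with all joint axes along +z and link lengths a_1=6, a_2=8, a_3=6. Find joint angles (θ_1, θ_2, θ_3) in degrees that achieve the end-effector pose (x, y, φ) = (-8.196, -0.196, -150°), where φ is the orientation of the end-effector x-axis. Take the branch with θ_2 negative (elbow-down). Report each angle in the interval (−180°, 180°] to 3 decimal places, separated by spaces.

-120.003 -150.000 120.003

wrist centre = target − a_3·(cos φ, sin φ) = (-2.9998, 2.8040)
cos θ_2 = (16.8615−6²−8²)/(2·6·8) = -0.8660; θ_2 = -150.0001° (elbow-down)
β = atan2(2.8040,-2.9998) = 136.9327°; ψ = atan2(-4.0000,-0.9282) = -103.0644°
θ_1 = β − ψ = 239.9971°
θ_3 = φ − θ_1 − θ_2 = 120.0030° (wrapped to (-180°,180°])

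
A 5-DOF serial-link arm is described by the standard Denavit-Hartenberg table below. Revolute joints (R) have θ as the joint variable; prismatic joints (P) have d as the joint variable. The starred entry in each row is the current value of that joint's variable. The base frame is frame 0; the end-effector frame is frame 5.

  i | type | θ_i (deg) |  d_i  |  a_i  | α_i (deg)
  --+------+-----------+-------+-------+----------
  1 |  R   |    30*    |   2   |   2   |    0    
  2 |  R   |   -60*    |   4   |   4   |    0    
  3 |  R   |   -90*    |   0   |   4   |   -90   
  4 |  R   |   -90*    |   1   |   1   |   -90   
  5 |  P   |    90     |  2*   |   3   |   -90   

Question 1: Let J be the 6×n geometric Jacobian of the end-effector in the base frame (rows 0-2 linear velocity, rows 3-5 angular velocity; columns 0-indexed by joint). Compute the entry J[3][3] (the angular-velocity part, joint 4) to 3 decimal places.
0.866

axis z_3 = (0.8660,-0.5000,0.0000); lever o_n−o_3 = (-2.7321,-0.7321,1.0000)
cross product → J_v[:, 3] = (-0.5000,-0.8660,-2.0000)
J_ω[:, 3] = z_3
entry J[3][3] = 0.8660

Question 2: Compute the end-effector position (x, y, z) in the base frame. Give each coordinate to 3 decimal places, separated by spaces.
0.464 -5.196 7.000

after link 1: o_1 = (1.7321, 1.0000, 2.0000)
after link 2: o_2 = (5.1962, -1.0000, 6.0000)
after link 3: o_3 = (3.1962, -4.4641, 6.0000)
after link 4: o_4 = (4.0622, -4.9641, 7.0000)
after link 5: o_5 = (0.4641, -5.1962, 7.0000)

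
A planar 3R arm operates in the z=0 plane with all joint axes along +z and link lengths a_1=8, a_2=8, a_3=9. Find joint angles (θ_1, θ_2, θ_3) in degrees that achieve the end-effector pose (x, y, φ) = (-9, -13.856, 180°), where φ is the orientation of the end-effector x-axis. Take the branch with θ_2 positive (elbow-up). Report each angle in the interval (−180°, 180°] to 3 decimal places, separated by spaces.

wrist centre = target − a_3·(cos φ, sin φ) = (0.0000, -13.8560)
cos θ_2 = (191.9887−8²−8²)/(2·8·8) = 0.4999; θ_2 = 60.0058° (elbow-up)
β = atan2(-13.8560,0.0000) = -90.0000°; ψ = atan2(6.9286,11.9993) = 30.0029°
θ_1 = β − ψ = -120.0029°
θ_3 = φ − θ_1 − θ_2 = -120.0029° (wrapped to (-180°,180°])

-120.003 60.006 -120.003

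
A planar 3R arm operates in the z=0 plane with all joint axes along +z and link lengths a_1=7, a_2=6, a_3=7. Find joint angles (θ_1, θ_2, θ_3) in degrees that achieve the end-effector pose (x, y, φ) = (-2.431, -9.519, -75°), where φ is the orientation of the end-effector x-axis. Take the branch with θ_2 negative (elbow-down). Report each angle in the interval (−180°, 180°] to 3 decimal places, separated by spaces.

wrist centre = target − a_3·(cos φ, sin φ) = (-4.2427, -2.7575)
cos θ_2 = (25.6047−7²−6²)/(2·7·6) = -0.7071; θ_2 = -134.9984° (elbow-down)
β = atan2(-2.7575,-4.2427) = -146.9786°; ψ = atan2(-4.2428,2.7575) = -56.9791°
θ_1 = β − ψ = -89.9994°
θ_3 = φ − θ_1 − θ_2 = 149.9978° (wrapped to (-180°,180°])

-89.999 -134.998 149.998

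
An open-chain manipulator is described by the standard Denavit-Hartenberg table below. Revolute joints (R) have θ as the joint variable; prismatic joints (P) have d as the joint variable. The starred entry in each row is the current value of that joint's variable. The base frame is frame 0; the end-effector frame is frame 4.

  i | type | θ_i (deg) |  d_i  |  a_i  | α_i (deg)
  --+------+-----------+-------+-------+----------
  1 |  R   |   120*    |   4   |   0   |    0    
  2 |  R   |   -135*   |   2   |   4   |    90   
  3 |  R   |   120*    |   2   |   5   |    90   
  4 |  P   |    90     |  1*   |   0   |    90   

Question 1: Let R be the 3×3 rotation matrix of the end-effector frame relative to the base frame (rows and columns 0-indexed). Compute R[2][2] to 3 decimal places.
End-effector z-axis (col 2 of R) = (-0.4830,0.1294,0.8660)
R[2][2] = 0.8660

0.866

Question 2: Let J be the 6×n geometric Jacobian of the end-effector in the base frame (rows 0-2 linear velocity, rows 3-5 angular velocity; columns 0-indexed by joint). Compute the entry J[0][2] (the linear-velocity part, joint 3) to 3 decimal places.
-4.666

axis z_2 = (-0.2588,-0.9659,0.0000); lever o_n−o_2 = (-2.0959,-1.5089,4.8301)
cross product → J_v[:, 2] = (-4.6655,1.2501,-1.6340)
J_ω[:, 2] = z_2
entry J[0][2] = -4.6655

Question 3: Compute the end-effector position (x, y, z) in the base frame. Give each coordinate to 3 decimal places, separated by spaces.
1.768 -2.544 10.830

after link 1: o_1 = (0.0000, 0.0000, 4.0000)
after link 2: o_2 = (3.8637, -1.0353, 6.0000)
after link 3: o_3 = (0.9313, -2.3201, 10.3301)
after link 4: o_4 = (1.7678, -2.5442, 10.8301)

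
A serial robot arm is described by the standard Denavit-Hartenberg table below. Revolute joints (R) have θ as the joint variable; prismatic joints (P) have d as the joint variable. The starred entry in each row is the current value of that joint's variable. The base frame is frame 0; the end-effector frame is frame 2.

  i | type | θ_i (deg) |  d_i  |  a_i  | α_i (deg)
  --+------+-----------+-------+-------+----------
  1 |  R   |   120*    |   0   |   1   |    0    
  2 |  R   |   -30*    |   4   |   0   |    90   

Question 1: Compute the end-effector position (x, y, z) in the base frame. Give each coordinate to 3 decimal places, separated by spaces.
after link 1: o_1 = (-0.5000, 0.8660, 0.0000)
after link 2: o_2 = (-0.5000, 0.8660, 4.0000)

-0.500 0.866 4.000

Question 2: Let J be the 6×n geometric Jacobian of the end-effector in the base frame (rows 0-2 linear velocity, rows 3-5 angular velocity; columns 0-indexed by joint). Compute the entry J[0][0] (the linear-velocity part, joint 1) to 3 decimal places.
axis z_0 = ẑ; lever o_n−o_0 = (-0.5000,0.8660,4.0000)
cross product → J_v[:, 0] = (-0.8660,-0.5000,0.0000)
J_ω[:, 0] = z_0
entry J[0][0] = -0.8660

-0.866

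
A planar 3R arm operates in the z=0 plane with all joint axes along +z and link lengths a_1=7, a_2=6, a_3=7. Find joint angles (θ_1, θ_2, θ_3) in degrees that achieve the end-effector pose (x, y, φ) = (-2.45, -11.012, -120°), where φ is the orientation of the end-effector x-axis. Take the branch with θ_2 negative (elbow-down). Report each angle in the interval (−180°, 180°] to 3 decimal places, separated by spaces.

-21.044 -135.000 36.044

wrist centre = target − a_3·(cos φ, sin φ) = (1.0500, -4.9498)
cos θ_2 = (25.6032−7²−6²)/(2·7·6) = -0.7071; θ_2 = -134.9998° (elbow-down)
β = atan2(-4.9498,1.0500) = -78.0234°; ψ = atan2(-4.2427,2.7574) = -56.9795°
θ_1 = β − ψ = -21.0440°
θ_3 = φ − θ_1 − θ_2 = 36.0438° (wrapped to (-180°,180°])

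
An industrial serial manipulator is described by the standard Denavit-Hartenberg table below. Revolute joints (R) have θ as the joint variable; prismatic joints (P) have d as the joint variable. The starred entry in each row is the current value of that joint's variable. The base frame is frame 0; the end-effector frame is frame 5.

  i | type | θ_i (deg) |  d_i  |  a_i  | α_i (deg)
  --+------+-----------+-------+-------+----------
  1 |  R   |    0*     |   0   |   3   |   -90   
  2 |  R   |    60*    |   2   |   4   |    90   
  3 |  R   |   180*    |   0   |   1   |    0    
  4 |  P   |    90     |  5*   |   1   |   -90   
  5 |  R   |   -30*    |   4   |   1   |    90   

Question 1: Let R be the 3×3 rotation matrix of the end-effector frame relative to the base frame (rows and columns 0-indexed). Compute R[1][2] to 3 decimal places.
0.500

End-effector z-axis (col 2 of R) = (0.7500,0.5000,0.4330)
R[1][2] = 0.5000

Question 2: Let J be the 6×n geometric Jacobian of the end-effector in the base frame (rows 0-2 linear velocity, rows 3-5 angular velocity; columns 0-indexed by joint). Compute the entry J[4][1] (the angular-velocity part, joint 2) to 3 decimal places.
axis z_1 = (0.0000,1.0000,0.0000); lever o_n−o_1 = (8.2631,0.1340,-3.3122)
cross product → J_v[:, 1] = (-3.3122,0.0000,-8.2631)
J_ω[:, 1] = z_1
entry J[4][1] = 1.0000

1.000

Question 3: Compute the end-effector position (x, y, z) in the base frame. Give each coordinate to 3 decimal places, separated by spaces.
after link 1: o_1 = (3.0000, 0.0000, 0.0000)
after link 2: o_2 = (5.0000, 2.0000, -3.4641)
after link 3: o_3 = (4.5000, 2.0000, -2.5981)
after link 4: o_4 = (8.8301, 1.0000, -0.0981)
after link 5: o_5 = (11.2631, 0.1340, -3.3122)

11.263 0.134 -3.312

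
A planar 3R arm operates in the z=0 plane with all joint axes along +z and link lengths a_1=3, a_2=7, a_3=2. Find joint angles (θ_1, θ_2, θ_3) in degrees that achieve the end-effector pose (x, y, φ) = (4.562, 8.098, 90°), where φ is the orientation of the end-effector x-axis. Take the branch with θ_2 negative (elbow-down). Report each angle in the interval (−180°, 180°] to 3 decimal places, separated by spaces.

120.004 -90.003 60.000

wrist centre = target − a_3·(cos φ, sin φ) = (4.5620, 6.0980)
cos θ_2 = (57.9974−3²−7²)/(2·3·7) = -0.0001; θ_2 = -90.0035° (elbow-down)
β = atan2(6.0980,4.5620) = 53.1993°; ψ = atan2(-7.0000,2.9996) = -66.8044°
θ_1 = β − ψ = 120.0037°
θ_3 = φ − θ_1 − θ_2 = 59.9998° (wrapped to (-180°,180°])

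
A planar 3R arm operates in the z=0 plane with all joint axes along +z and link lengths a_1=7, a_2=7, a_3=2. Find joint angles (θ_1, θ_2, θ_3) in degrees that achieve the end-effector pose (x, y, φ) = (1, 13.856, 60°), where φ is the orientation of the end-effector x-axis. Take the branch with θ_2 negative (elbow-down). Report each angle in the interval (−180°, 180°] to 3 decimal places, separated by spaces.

wrist centre = target − a_3·(cos φ, sin φ) = (-0.0000, 12.1239)
cos θ_2 = (146.9901−7²−7²)/(2·7·7) = 0.4999; θ_2 = -60.0067° (elbow-down)
β = atan2(12.1239,-0.0000) = 90.0000°; ψ = atan2(-6.0626,10.4993) = -30.0033°
θ_1 = β − ψ = 120.0033°
θ_3 = φ − θ_1 − θ_2 = 0.0033° (wrapped to (-180°,180°])

120.003 -60.007 0.003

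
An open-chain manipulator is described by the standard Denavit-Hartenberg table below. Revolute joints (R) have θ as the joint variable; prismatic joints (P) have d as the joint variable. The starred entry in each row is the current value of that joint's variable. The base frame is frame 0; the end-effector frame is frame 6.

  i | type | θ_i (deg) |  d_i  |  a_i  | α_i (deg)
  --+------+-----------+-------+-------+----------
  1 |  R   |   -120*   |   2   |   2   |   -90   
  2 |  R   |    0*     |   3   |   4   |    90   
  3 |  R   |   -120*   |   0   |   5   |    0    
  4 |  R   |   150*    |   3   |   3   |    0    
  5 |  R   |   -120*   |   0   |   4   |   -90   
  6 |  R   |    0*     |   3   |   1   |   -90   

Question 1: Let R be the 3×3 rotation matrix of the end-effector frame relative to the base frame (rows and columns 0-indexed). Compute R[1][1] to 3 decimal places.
End-effector y-axis (col 1 of R) = (0.5000,0.8660,-0.0000)
R[1][1] = 0.8660

0.866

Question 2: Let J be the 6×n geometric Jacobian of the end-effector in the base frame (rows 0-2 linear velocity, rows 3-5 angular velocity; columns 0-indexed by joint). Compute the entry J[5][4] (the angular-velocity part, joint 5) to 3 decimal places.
1.000

axis z_4 = (0.0000,0.0000,1.0000); lever o_n−o_4 = (-5.8301,-0.0981,0.0000)
cross product → J_v[:, 4] = (0.0981,-5.8301,0.0000)
J_ω[:, 4] = z_4
entry J[5][4] = 1.0000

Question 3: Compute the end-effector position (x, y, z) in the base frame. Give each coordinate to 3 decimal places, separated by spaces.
-8.732 -5.464 5.000

after link 1: o_1 = (-1.0000, -1.7321, 2.0000)
after link 2: o_2 = (-0.4019, -6.6962, 2.0000)
after link 3: o_3 = (-2.9019, -2.3660, 2.0000)
after link 4: o_4 = (-2.9019, -5.3660, 5.0000)
after link 5: o_5 = (-6.3660, -3.3660, 5.0000)
after link 6: o_6 = (-8.7321, -5.4641, 5.0000)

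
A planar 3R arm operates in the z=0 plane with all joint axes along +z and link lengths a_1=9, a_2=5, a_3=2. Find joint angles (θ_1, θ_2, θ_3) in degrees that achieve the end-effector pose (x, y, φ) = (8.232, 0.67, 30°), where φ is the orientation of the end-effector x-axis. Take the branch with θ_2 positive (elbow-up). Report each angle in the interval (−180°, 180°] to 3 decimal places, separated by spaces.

wrist centre = target − a_3·(cos φ, sin φ) = (6.4999, -0.3300)
cos θ_2 = (42.3582−9²−5²)/(2·9·5) = -0.7071; θ_2 = 135.0019° (elbow-up)
β = atan2(-0.3300,6.4999) = -2.9064°; ψ = atan2(3.5354,5.4643) = 32.9027°
θ_1 = β − ψ = -35.8091°
θ_3 = φ − θ_1 − θ_2 = -69.1928° (wrapped to (-180°,180°])

-35.809 135.002 -69.193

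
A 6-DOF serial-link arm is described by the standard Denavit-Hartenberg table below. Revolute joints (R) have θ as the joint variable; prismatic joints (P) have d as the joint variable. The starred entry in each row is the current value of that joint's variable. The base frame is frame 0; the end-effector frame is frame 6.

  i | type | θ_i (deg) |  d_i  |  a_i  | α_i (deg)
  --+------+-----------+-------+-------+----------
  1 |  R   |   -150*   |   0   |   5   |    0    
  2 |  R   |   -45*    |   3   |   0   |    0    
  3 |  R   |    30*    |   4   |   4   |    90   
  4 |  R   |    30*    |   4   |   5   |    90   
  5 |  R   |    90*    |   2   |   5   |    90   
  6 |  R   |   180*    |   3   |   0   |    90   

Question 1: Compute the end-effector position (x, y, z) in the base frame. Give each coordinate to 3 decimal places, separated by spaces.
after link 1: o_1 = (-4.3301, -2.5000, 0.0000)
after link 2: o_2 = (-4.3301, -2.5000, 3.0000)
after link 3: o_3 = (-8.1938, -3.5353, 7.0000)
after link 4: o_4 = (-13.4117, -0.7923, 9.5000)
after link 5: o_5 = (-15.6717, 3.7785, 7.7679)
after link 6: o_6 = (-18.1813, 3.1061, 9.2679)

-18.181 3.106 9.268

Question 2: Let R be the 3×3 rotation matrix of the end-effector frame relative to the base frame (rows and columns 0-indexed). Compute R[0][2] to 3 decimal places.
End-effector z-axis (col 2 of R) = (-0.4830,-0.1294,-0.8660)
R[0][2] = -0.4830

-0.483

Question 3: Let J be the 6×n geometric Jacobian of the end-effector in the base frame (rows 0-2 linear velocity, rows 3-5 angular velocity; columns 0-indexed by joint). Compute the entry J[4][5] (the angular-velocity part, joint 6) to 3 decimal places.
-0.224

axis z_5 = (-0.8365,-0.2241,0.5000); lever o_n−o_5 = (-2.5095,-0.6724,1.5000)
cross product → J_v[:, 5] = (0.0000,0.0000,0.0000)
J_ω[:, 5] = z_5
entry J[4][5] = -0.2241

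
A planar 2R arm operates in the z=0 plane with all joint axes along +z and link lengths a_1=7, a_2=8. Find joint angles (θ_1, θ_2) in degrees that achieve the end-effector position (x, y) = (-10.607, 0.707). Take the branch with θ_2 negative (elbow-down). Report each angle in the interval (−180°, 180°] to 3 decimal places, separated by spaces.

cos θ_2 = (113.0083−7²−8²)/(2·7·8) = 0.0001; θ_2 = -89.9958° (elbow-down)
β = atan2(0.7070,-10.6070) = 176.1866°; ψ = atan2(-8.0000,7.0006) = -48.8117°
θ_1 = β − ψ = 224.9983°

-135.002 -89.996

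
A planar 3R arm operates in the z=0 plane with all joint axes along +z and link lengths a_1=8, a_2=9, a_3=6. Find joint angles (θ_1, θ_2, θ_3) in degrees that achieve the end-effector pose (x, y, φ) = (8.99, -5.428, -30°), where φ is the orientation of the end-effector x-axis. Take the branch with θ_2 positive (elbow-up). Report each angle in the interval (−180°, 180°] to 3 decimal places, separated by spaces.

wrist centre = target − a_3·(cos φ, sin φ) = (3.7938, -2.4280)
cos θ_2 = (20.2885−8²−9²)/(2·8·9) = -0.8661; θ_2 = 150.0031° (elbow-up)
β = atan2(-2.4280,3.7938) = -32.6186°; ψ = atan2(4.4996,0.2055) = 87.3847°
θ_1 = β − ψ = -120.0033°
θ_3 = φ − θ_1 − θ_2 = -59.9998° (wrapped to (-180°,180°])

-120.003 150.003 -60.000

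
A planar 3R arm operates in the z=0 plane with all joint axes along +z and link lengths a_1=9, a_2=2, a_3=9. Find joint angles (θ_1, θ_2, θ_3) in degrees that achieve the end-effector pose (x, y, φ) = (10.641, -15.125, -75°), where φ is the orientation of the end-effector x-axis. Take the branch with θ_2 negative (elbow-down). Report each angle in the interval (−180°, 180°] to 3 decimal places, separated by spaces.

-29.998 -45.014 0.012

wrist centre = target − a_3·(cos φ, sin φ) = (8.3116, -6.4317)
cos θ_2 = (110.4495−9²−2²)/(2·9·2) = 0.7069; θ_2 = -45.0142° (elbow-down)
β = atan2(-6.4317,8.3116) = -37.7333°; ψ = atan2(-1.4146,10.4139) = -7.7354°
θ_1 = β − ψ = -29.9978°
θ_3 = φ − θ_1 − θ_2 = 0.0121° (wrapped to (-180°,180°])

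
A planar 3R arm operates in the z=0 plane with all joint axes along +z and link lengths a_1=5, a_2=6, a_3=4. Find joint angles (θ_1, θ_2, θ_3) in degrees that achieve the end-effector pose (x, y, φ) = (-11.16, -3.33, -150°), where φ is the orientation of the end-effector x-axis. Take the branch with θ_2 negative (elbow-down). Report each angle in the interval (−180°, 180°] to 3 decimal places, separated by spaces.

-119.998 -90.004 60.002

wrist centre = target − a_3·(cos φ, sin φ) = (-7.6959, -1.3300)
cos θ_2 = (60.9958−5²−6²)/(2·5·6) = -0.0001; θ_2 = -90.0041° (elbow-down)
β = atan2(-1.3300,-7.6959) = -170.1950°; ψ = atan2(-6.0000,4.9996) = -50.1968°
θ_1 = β − ψ = -119.9982°
θ_3 = φ − θ_1 − θ_2 = 60.0023° (wrapped to (-180°,180°])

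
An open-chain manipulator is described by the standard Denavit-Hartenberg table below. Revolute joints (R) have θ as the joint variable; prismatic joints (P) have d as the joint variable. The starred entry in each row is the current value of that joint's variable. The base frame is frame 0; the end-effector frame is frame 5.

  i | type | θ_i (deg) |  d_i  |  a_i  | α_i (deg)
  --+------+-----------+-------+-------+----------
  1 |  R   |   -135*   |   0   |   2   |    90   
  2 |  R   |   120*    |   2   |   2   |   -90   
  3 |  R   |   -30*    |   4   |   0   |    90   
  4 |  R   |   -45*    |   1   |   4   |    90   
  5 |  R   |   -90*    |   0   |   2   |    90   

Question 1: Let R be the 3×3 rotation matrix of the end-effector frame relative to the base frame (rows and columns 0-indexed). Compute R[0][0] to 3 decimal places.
0.789

End-effector x-axis (col 0 of R) = (0.7891,-0.4356,0.4330)
R[0][0] = 0.7891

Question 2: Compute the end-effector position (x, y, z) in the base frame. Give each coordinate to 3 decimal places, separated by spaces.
after link 1: o_1 = (-1.4142, -1.4142, 0.0000)
after link 2: o_2 = (-2.1213, 0.7071, 1.7321)
after link 3: o_3 = (0.3282, 3.1566, -0.2679)
after link 4: o_4 = (-2.3270, 3.7262, 2.8346)
after link 5: o_5 = (-0.7487, 2.8550, 3.7006)

-0.749 2.855 3.701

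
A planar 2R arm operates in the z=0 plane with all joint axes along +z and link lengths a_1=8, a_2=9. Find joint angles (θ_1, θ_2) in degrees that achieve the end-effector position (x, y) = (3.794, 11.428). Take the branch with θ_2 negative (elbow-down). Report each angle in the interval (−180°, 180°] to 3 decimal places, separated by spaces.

120.002 -90.003

cos θ_2 = (144.9936−8²−9²)/(2·8·9) = -0.0000; θ_2 = -90.0025° (elbow-down)
β = atan2(11.4280,3.7940) = 71.6343°; ψ = atan2(-9.0000,7.9996) = -48.3679°
θ_1 = β − ψ = 120.0021°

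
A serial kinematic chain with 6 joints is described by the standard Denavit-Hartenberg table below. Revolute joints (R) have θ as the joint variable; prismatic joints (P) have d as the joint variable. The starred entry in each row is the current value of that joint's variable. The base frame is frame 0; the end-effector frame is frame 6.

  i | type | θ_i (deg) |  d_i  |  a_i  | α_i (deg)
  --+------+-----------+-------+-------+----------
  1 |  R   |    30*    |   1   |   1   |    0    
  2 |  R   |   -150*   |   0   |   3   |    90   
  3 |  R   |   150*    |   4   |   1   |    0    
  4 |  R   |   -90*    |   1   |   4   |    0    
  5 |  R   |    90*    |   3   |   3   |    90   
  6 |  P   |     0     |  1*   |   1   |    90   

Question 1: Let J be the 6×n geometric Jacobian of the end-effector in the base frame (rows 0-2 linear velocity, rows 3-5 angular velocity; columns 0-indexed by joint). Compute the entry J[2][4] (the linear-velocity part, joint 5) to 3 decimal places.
axis z_4 = (-0.8660,0.5000,0.0000); lever o_n−o_4 = (-1.1160,4.0670,2.8660)
cross product → J_v[:, 4] = (1.4330,2.4821,-2.9641)
J_ω[:, 4] = z_4
entry J[2][4] = -2.9641

-2.964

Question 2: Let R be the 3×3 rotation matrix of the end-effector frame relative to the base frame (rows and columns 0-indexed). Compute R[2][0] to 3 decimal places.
End-effector x-axis (col 0 of R) = (0.4330,0.7500,0.5000)
R[2][0] = 0.5000

0.500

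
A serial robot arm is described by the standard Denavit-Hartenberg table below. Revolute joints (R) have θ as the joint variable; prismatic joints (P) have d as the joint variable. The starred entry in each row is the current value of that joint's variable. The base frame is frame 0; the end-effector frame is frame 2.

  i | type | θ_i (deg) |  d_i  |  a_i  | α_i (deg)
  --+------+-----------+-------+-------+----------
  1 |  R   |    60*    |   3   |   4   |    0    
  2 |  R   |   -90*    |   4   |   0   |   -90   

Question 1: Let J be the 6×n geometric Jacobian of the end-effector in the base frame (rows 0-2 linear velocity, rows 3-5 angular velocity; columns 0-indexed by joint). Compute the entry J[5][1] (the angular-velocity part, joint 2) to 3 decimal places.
1.000

axis z_1 = (0.0000,0.0000,1.0000); lever o_n−o_1 = (0.0000,0.0000,4.0000)
cross product → J_v[:, 1] = (0.0000,0.0000,0.0000)
J_ω[:, 1] = z_1
entry J[5][1] = 1.0000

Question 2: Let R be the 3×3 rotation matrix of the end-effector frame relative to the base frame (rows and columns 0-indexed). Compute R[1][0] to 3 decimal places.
-0.500

End-effector x-axis (col 0 of R) = (0.8660,-0.5000,0.0000)
R[1][0] = -0.5000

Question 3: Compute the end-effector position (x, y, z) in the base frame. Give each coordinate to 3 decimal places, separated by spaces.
after link 1: o_1 = (2.0000, 3.4641, 3.0000)
after link 2: o_2 = (2.0000, 3.4641, 7.0000)

2.000 3.464 7.000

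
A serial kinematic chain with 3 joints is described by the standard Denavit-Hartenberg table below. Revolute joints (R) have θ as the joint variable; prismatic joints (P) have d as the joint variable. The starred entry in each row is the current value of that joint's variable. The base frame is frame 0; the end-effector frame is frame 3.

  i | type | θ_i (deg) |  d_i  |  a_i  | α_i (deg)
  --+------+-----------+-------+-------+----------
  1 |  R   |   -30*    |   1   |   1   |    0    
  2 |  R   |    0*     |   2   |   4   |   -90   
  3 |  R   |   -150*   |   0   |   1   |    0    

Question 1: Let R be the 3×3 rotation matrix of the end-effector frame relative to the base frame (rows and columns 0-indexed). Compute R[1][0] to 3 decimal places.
0.433

End-effector x-axis (col 0 of R) = (-0.7500,0.4330,0.5000)
R[1][0] = 0.4330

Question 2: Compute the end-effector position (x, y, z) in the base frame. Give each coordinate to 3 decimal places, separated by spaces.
3.580 -2.067 3.500

after link 1: o_1 = (0.8660, -0.5000, 1.0000)
after link 2: o_2 = (4.3301, -2.5000, 3.0000)
after link 3: o_3 = (3.5801, -2.0670, 3.5000)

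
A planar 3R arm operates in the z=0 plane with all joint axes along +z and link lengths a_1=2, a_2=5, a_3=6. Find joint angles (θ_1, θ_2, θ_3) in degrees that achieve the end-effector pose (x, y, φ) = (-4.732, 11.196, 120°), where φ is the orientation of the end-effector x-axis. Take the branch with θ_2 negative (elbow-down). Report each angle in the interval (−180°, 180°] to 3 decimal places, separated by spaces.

wrist centre = target − a_3·(cos φ, sin φ) = (-1.7320, 5.9998)
cos θ_2 = (38.9980−2²−5²)/(2·2·5) = 0.4999; θ_2 = -60.0066° (elbow-down)
β = atan2(5.9998,-1.7320) = 106.1021°; ψ = atan2(-4.3304,4.4995) = -43.9030°
θ_1 = β − ψ = 150.0050°
θ_3 = φ − θ_1 − θ_2 = 30.0016° (wrapped to (-180°,180°])

150.005 -60.007 30.002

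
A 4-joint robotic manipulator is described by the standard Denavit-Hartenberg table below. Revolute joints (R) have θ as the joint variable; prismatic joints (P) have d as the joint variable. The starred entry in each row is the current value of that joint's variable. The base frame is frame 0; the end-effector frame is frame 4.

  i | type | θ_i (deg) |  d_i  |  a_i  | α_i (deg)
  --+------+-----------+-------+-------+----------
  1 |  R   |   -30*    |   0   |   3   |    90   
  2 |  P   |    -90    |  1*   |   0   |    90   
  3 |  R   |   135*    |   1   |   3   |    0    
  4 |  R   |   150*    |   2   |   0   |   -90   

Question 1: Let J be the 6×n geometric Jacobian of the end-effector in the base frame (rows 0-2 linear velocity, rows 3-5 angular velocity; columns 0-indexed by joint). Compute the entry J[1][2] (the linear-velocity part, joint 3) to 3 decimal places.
1.837

axis z_2 = (-0.8660,0.5000,-0.0000); lever o_n−o_2 = (-3.6587,-0.3371,2.1213)
cross product → J_v[:, 2] = (1.0607,1.8371,2.1213)
J_ω[:, 2] = z_2
entry J[1][2] = 1.8371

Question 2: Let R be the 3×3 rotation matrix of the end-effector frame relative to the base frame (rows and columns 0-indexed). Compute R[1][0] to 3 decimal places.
0.837

End-effector x-axis (col 0 of R) = (0.4830,0.8365,-0.2588)
R[1][0] = 0.8365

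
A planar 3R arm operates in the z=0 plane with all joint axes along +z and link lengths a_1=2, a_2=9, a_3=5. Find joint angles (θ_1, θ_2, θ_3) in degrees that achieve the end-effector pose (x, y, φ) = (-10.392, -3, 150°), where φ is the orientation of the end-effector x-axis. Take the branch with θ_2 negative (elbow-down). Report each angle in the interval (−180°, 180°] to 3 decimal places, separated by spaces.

wrist centre = target − a_3·(cos φ, sin φ) = (-6.0619, -5.5000)
cos θ_2 = (66.9963−2²−9²)/(2·2·9) = -0.5001; θ_2 = -120.0068° (elbow-down)
β = atan2(-5.5000,-6.0619) = -137.7822°; ψ = atan2(-7.7937,-2.5009) = -107.7910°
θ_1 = β − ψ = -29.9913°
θ_3 = φ − θ_1 − θ_2 = -60.0019° (wrapped to (-180°,180°])

-29.991 -120.007 -60.002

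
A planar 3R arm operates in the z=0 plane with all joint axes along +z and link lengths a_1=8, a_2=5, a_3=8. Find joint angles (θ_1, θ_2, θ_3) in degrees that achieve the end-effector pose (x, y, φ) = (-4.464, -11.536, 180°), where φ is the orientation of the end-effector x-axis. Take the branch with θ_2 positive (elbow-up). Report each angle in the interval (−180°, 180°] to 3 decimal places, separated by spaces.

wrist centre = target − a_3·(cos φ, sin φ) = (3.5360, -11.5360)
cos θ_2 = (145.5826−8²−5²)/(2·8·5) = 0.7073; θ_2 = 44.9858° (elbow-up)
β = atan2(-11.5360,3.5360) = -72.9587°; ψ = atan2(3.5347,11.5364) = 17.0346°
θ_1 = β − ψ = -89.9933°
θ_3 = φ − θ_1 − θ_2 = -134.9924° (wrapped to (-180°,180°])

-89.993 44.986 -134.992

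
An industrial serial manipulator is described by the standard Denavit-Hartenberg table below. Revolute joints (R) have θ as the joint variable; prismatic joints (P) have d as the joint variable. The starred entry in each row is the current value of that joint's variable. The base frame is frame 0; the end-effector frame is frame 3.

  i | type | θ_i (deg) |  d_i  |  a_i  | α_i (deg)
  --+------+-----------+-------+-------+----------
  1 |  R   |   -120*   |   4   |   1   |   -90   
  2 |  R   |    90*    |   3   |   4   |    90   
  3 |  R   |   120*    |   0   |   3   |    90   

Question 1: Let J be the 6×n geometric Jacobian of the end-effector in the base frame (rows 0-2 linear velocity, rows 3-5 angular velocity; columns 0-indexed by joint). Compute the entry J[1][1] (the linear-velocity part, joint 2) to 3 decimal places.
axis z_1 = (0.8660,-0.5000,0.0000); lever o_n−o_1 = (4.8481,-2.7990,-2.5000)
cross product → J_v[:, 1] = (1.2500,2.1651,0.0000)
J_ω[:, 1] = z_1
entry J[1][1] = 2.1651

2.165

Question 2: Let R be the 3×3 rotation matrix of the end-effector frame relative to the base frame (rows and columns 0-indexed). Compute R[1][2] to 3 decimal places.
-0.250

End-effector z-axis (col 2 of R) = (0.4330,-0.2500,-0.8660)
R[1][2] = -0.2500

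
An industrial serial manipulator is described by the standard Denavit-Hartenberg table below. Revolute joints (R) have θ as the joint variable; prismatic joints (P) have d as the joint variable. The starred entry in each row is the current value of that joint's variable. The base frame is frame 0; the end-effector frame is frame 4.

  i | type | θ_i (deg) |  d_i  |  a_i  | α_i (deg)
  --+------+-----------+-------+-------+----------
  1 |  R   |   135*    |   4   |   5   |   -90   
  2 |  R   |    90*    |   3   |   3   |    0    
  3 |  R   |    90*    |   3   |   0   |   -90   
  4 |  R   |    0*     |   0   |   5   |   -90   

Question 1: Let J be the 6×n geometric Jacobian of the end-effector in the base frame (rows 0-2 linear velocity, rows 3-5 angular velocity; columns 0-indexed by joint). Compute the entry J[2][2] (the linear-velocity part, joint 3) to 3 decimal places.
axis z_2 = (-0.7071,-0.7071,0.0000); lever o_n−o_2 = (1.4142,-5.6569,-0.0000)
cross product → J_v[:, 2] = (0.0000,-0.0000,5.0000)
J_ω[:, 2] = z_2
entry J[2][2] = 5.0000

5.000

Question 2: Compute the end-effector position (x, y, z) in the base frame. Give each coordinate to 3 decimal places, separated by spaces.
-4.243 -4.243 1.000

after link 1: o_1 = (-3.5355, 3.5355, 4.0000)
after link 2: o_2 = (-5.6569, 1.4142, 1.0000)
after link 3: o_3 = (-7.7782, -0.7071, 1.0000)
after link 4: o_4 = (-4.2426, -4.2426, 1.0000)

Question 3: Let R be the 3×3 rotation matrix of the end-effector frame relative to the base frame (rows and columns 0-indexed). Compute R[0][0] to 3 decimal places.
0.707

End-effector x-axis (col 0 of R) = (0.7071,-0.7071,-0.0000)
R[0][0] = 0.7071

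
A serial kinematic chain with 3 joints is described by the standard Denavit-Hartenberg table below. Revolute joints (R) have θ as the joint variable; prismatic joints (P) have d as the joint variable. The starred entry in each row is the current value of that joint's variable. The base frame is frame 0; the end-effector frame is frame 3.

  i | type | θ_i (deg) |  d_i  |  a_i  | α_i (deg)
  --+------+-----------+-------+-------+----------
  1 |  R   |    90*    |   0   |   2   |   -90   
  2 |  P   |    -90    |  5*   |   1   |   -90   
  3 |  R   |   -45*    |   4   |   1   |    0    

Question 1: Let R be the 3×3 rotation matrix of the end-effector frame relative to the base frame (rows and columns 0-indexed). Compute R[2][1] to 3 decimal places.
End-effector y-axis (col 1 of R) = (0.7071,0.0000,0.7071)
R[2][1] = 0.7071

0.707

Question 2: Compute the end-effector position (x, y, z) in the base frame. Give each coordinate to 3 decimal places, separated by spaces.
-5.707 6.000 1.707

after link 1: o_1 = (0.0000, 2.0000, 0.0000)
after link 2: o_2 = (-5.0000, 2.0000, 1.0000)
after link 3: o_3 = (-5.7071, 6.0000, 1.7071)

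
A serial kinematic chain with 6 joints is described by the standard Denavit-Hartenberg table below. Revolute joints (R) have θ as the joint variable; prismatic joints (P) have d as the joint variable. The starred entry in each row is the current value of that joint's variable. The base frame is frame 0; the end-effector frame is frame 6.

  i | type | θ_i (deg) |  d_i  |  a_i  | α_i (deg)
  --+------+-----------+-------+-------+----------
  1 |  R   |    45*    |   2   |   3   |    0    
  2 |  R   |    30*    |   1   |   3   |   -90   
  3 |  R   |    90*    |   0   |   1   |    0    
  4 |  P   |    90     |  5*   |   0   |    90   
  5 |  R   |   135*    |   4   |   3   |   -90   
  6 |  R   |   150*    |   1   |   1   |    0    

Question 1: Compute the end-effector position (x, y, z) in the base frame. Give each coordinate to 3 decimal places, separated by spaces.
after link 1: o_1 = (2.1213, 2.1213, 2.0000)
after link 2: o_2 = (2.8978, 5.0191, 3.0000)
after link 3: o_3 = (2.8978, 5.0191, 2.0000)
after link 4: o_4 = (-1.9319, 6.3132, 2.0000)
after link 5: o_5 = (-3.4319, 8.9113, -2.0000)
after link 6: o_6 = (-2.1328, 8.6613, -1.5000)

-2.133 8.661 -1.500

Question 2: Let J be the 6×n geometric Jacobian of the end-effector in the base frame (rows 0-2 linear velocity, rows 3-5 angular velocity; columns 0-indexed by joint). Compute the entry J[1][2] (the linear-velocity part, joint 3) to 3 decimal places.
-4.347

axis z_2 = (-0.9659,0.2588,0.0000); lever o_n−o_2 = (-5.0306,3.6422,-4.5000)
cross product → J_v[:, 2] = (-1.1647,-4.3467,-2.2161)
J_ω[:, 2] = z_2
entry J[1][2] = -4.3467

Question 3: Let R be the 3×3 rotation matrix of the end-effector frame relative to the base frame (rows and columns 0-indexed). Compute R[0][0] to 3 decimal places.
0.433

End-effector x-axis (col 0 of R) = (0.4330,-0.7500,0.5000)
R[0][0] = 0.4330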